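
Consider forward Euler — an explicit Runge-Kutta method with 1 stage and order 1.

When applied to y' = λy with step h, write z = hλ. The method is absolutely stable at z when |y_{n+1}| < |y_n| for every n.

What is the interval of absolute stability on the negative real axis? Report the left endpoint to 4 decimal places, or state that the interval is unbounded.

Test eqn y'=λy, z=hλ:
  order 1, 1-stage ⇒ R(z)=1+z
  (e.g. R(-0.86)=0.14000, |R|=0.14000)

Need |R(x)|<1, x<0.
x=-0.86: |R|=0.1400
|R(-1.82)|=0.8200 |R(-1.56)|=0.5600 |R(-1.53)|=0.5300
Bisect:
  x_lo=-2.3437 |R|=1.3437  x_hi=-0.2228 |R|=0.7772
  mid=-1.28322 |R|=0.28322 →hi
  mid=-1.81344 |R|=0.81344 →hi
  mid=-2.07855 |R|=1.07855 →lo
  mid=-1.94600 |R|=0.94600 →hi
  mid=-2.01227 |R|=1.01227 →lo
  mid=-1.97914 |R|=0.97914 →hi
  mid=-1.99570 |R|=0.99570 →hi
  ...
  [-2.00011,-1.99998] ⇒ x*=-2.0000
Interval (-2.0000, 0).

z∈(-2.0000,0).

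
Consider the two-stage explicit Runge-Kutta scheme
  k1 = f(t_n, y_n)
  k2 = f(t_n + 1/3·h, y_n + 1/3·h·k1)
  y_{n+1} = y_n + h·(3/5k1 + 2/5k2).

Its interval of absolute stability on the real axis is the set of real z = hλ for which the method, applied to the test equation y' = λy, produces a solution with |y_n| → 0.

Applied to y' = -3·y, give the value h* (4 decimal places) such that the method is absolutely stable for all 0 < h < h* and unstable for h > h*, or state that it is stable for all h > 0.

Set f=λy, z=hλ:
  k1=λy_n ⇒ h·k1=z·y_n;  k2=λ(1+1/3z)y_n ⇒ h·k2=z(1+1/3z)y_n
  y_{n+1}/y_n = 1 + 3/5z + 2/5z(1+1/3z) = 1 + z + 2/15z²
  so R(z) = 1 + z + 2/15z².

Boundary: |R(x)|=1, x<0.
x=-1.11: |R|=0.0543
R=1: x+2/15x²=0 ⇒ x=−15/2=-7.5000; min R=1−1/(4·2/15)=-0.8750>−1
Confirm numerically:
  x=-5.593: |R|=0.42211 <1
  x=-5.429: |R|=0.49913 <1
  x=-3.110: |R|=0.82039 <1
  x=-7.908: |R|=1.43020 >1
  x=-7.773: |R|=1.28294 >1
Interval (-7.5000, 0).

(-7.5000,0); λ=-3 ⇒ h* = (15/2)/3 = 2.5000.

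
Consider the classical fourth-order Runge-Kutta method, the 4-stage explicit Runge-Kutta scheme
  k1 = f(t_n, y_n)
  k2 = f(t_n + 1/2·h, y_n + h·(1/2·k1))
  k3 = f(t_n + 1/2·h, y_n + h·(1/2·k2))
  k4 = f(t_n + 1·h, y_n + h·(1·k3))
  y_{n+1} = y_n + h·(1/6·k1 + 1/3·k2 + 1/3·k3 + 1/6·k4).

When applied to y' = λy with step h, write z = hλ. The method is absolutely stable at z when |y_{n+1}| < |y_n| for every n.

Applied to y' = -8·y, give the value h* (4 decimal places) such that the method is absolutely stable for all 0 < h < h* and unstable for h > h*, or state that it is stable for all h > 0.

On y'=λy, z=hλ:
  order 4, 4-stage ⇒ R(z)=1+z+z^2/2+z^3/6+z^4/24
  (e.g. R(-0.32)=0.72618, |R|=0.72618)

Boundary: |R(x)|=1, x<0.
x=-0.32: |R|=0.7262
|R(-1.31)|=0.2961 |R(-1.3)|=0.2978 |R(-1.17)|=0.3256
Bisect:
  x_lo=-3.2430 |R|=1.9399  x_hi=-0.2778 |R|=0.7575
  mid=-1.76040 |R|=0.28002 →hi
  mid=-2.50173 |R|=0.65013 →hi
  mid=-2.87239 |R|=1.13945 →lo
  mid=-2.68706 |R|=0.86171 →hi
  mid=-2.77972 |R|=0.99163 →hi
  mid=-2.82605 |R|=1.06321 →lo
  mid=-2.80289 |R|=1.02685 →lo
  mid=-2.79130 |R|=1.00910 →lo
  mid=-2.78551 |R|=1.00033 →lo
  mid=-2.78262 |R|=0.99597 →hi
  ...
  [-2.78533,-2.78515] ⇒ x*=-2.7853
Interval (-2.7853, 0).

(-2.7853,0); λ=-8 ⇒ h* = 0.3482.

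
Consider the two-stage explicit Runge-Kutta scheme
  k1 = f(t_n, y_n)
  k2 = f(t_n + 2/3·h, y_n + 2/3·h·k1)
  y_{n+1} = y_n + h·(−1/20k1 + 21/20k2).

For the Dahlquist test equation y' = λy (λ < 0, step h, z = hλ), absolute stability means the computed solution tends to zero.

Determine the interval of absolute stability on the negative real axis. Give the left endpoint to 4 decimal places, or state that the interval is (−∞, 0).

z∈(-1.4286,0).

Set f=λy, z=hλ:
  k1=λy_n ⇒ h·k1=z·y_n;  k2=λ(1+2/3z)y_n ⇒ h·k2=z(1+2/3z)y_n
  y_{n+1}/y_n = 1 − 1/20z + 21/20z(1+2/3z) = 1 + z + 7/10z²
  ⇒ R(z) = 1 + z + 7/10z².

Solve |R(x)|<1 on ℝ⁻.
x=-1.72: |R|=1.3509
R=1: x+7/10x²=0 ⇒ x=−10/7=-1.4286; min R=1−1/(4·7/10)=0.6429>−1
Confirm numerically:
  x=-1.265: |R|=0.85516 <1
  x=-0.862: |R|=0.65813 <1
  x=-0.675: |R|=0.64394 <1
  x=-0.618: |R|=0.64935 <1
  x=-1.680: |R|=1.29568 >1
  x=-1.637: |R|=1.23884 >1
Stable set (-1.4286, 0).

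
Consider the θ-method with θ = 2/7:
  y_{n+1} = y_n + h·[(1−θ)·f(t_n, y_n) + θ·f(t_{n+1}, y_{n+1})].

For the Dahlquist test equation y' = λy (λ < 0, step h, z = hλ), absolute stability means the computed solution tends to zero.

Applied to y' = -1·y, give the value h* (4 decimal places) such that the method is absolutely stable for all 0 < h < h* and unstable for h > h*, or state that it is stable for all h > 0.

Set f=λy, z=hλ:
  y_{n+1} = y_n + z·[5/7·y_n + 2/7·y_{n+1}] ⇒ (1 − 2/7z)y_{n+1} = (1 + 5/7z)y_n
  Hence R(z) = (1 + 5/7z)/(1 − 2/7z).

Boundary: |R(x)|=1, x<0.
x=-0.55: |R|=0.5247
R=−1: 1+5/7x = −1+2/7x ⇒ -3/7x=2 ⇒ x=2/(-3/7)=-4.6667
Confirm numerically:
  x=-4.015: |R|=0.86993 <1
  x=-3.357: |R|=0.71350 <1
  x=-2.917: |R|=0.59101 <1
  x=-5.088: |R|=1.07359 >1
  x=-4.869: |R|=1.03626 >1
Stable set (-4.6667, 0).

(-4.6667,0); λ=-1 ⇒ h* = (14/3)/1 = 4.6667.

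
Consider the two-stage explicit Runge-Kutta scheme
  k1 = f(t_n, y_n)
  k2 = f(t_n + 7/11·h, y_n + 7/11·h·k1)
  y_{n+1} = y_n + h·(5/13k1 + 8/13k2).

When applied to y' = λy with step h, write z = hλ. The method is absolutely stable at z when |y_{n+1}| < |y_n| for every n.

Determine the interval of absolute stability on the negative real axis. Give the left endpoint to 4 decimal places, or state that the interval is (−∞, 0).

Set f=λy, z=hλ:
  k1=λy_n ⇒ h·k1=z·y_n;  k2=λ(1+7/11z)y_n ⇒ h·k2=z(1+7/11z)y_n
  y_{n+1}/y_n = 1 + 5/13z + 8/13z(1+7/11z) = 1 + z + 56/143z²
  R(z) = 1 + z + 56/143z².

Need |R(x)|<1, x<0.
x=-1.65: |R|=0.4162
R=1: x+56/143x²=0 ⇒ x=−143/56=-2.5536; min R=1−1/(4·56/143)=0.3616>−1
Confirm numerically:
  x=-2.007: |R|=0.57042 <1
  x=-1.872: |R|=0.50035 <1
  x=-1.452: |R|=0.37363 <1
  x=-2.852: |R|=1.33331 >1
  x=-2.798: |R|=1.26783 >1
  x=-2.783: |R|=1.25004 >1
Stable set (-2.5536, 0).

(-2.5536, 0).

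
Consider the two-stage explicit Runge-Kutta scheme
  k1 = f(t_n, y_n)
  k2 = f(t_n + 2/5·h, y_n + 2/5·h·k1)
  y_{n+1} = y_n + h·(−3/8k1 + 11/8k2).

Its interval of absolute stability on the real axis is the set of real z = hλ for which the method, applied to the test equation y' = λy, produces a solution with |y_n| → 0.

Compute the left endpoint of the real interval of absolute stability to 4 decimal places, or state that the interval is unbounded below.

left endpoint -1.8182.

With y'=λy (z=hλ):
  k1=λy_n ⇒ h·k1=z·y_n;  k2=λ(1+2/5z)y_n ⇒ h·k2=z(1+2/5z)y_n
  y_{n+1}/y_n = 1 − 3/8z + 11/8z(1+2/5z) = 1 + z + 11/20z²
  ⇒ R(z) = 1 + z + 11/20z².

Solve |R(x)|<1 on ℝ⁻.
x=-1.38: |R|=0.6674
R=1: x+11/20x²=0 ⇒ x=−20/11=-1.8182; min R=1−1/(4·11/20)=0.5455>−1
Confirm numerically:
  x=-1.749: |R|=0.93345 <1
  x=-1.166: |R|=0.58176 <1
  x=-0.881: |R|=0.54589 <1
  x=-0.847: |R|=0.54757 <1
  x=-2.287: |R|=1.58970 >1
  x=-2.126: |R|=1.35993 >1
So |R|<1 on (-1.8182, 0).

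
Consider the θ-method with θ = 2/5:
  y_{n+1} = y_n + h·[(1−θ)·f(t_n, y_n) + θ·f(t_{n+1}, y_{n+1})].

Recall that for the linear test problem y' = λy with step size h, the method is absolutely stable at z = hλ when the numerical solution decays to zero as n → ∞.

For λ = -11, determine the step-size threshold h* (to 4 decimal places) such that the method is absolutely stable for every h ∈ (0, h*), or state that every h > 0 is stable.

On y'=λy, z=hλ:
  y_{n+1} = y_n + z·[3/5·y_n + 2/5·y_{n+1}] ⇒ (1 − 2/5z)y_{n+1} = (1 + 3/5z)y_n
  so R(z) = (1 + 3/5z)/(1 − 2/5z).

Need |R(x)|<1, x<0.
x=-0.62: |R|=0.5032
R=−1: 1+3/5x = −1+2/5x ⇒ -1/5x=2 ⇒ x=2/(-1/5)=-10.0000
Confirm numerically:
  x=-7.385: |R|=0.86773 <1
  x=-6.560: |R|=0.81015 <1
  x=-6.066: |R|=0.77037 <1
  x=-10.412: |R|=1.01595 >1
  x=-10.128: |R|=1.00507 >1
So |R|<1 on (-10.0000, 0).

(-10.0000,0); λ=-11 ⇒ h* = (10)/11 = 0.9091.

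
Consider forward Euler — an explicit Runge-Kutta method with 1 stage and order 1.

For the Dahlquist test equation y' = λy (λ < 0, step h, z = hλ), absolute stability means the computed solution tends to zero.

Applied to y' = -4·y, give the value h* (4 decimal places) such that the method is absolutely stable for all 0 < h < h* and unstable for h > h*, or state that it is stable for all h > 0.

Set f=λy, z=hλ:
  order 1, 1-stage ⇒ R(z)=1+z
  (e.g. R(-1.11)=-0.11000, |R|=0.11000)

Find x<0 with |R(x)|<1.
x=-1.11: |R|=0.1100
|R(-2.09)|=1.0900 |R(-1.72)|=0.7200 |R(-0.81)|=0.1900
Bisect:
  x_lo=-2.8827 |R|=1.8827  x_hi=-0.3561 |R|=0.6439
  mid=-1.61942 |R|=0.61942 →hi
  mid=-2.25108 |R|=1.25108 →lo
  mid=-1.93525 |R|=0.93525 →hi
  mid=-2.09317 |R|=1.09317 →lo
  mid=-2.01421 |R|=1.01421 →lo
  mid=-1.97473 |R|=0.97473 →hi
  mid=-1.99447 |R|=0.99447 →hi
  ...
  [-2.00002,-1.99987] ⇒ x*=-2.0000
So |R|<1 on (-2.0000, 0).

(-2.0000,0); λ=-4 ⇒ h* = 0.5000.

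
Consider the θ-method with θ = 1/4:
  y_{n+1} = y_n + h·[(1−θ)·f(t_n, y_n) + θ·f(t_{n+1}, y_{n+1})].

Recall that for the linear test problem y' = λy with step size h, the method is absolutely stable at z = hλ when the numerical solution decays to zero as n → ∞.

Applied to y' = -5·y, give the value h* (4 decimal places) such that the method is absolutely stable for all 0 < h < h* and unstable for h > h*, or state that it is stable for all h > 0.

Set f=λy, z=hλ:
  y_{n+1} = y_n + z·[3/4·y_n + 1/4·y_{n+1}] ⇒ (1 − 1/4z)y_{n+1} = (1 + 3/4z)y_n
  Hence R(z) = (1 + 3/4z)/(1 − 1/4z).

Find x<0 with |R(x)|<1.
x=-0.83: |R|=0.3126
R=−1: 1+3/4x = −1+1/4x ⇒ -1/2x=2 ⇒ x=2/(-1/2)=-4.0000
Confirm numerically:
  x=-3.417: |R|=0.84279 <1
  x=-3.041: |R|=0.72760 <1
  x=-2.068: |R|=0.36322 <1
  x=-4.378: |R|=1.09024 >1
  x=-4.115: |R|=1.02834 >1
  x=-4.082: |R|=1.02029 >1
So |R|<1 on (-4.0000, 0).

(-4.0000,0); λ=-5 ⇒ h* = (4)/5 = 0.8000.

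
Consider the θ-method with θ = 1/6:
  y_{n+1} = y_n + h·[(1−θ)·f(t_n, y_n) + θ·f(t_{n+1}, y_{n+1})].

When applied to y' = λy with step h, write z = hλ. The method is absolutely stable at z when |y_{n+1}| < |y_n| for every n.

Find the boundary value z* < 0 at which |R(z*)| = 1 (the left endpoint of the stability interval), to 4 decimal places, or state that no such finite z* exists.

z* = -3.0000.

Set f=λy, z=hλ:
  y_{n+1} = y_n + z·[5/6·y_n + 1/6·y_{n+1}] ⇒ (1 − 1/6z)y_{n+1} = (1 + 5/6z)y_n
  so R(z) = (1 + 5/6z)/(1 − 1/6z).

Need |R(x)|<1, x<0.
x=-0.89: |R|=0.2250
R=−1: 1+5/6x = −1+1/6x ⇒ -2/3x=2 ⇒ x=2/(-2/3)=-3.0000
Confirm numerically:
  x=-2.955: |R|=0.97990 <1
  x=-2.023: |R|=0.51290 <1
  x=-1.823: |R|=0.39818 <1
  x=-3.310: |R|=1.13319 >1
  x=-3.161: |R|=1.07030 >1
Stable set (-3.0000, 0).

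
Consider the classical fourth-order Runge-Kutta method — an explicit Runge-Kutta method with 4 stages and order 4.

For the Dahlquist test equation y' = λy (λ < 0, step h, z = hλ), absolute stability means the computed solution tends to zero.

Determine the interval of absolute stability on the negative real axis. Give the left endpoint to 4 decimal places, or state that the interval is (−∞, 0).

z∈(-2.7853,0).

Set f=λy, z=hλ:
  order 4, 4-stage ⇒ R(z)=1+z+z^2/2+z^3/6+z^4/24
  (e.g. R(-0.33)=0.71895, |R|=0.71895)

Solve |R(x)|<1 on ℝ⁻.
x=-0.33: |R|=0.7190
|R(-2.57)|=0.7210 |R(-2.44)|=0.5926 |R(-0.85)|=0.4306
Bisect:
  x_lo=-3.2017 |R|=1.8321  x_hi=-0.2614 |R|=0.7700
  mid=-1.73157 |R|=0.27688 →hi
  mid=-2.46664 |R|=0.61667 →hi
  mid=-2.83418 |R|=1.07624 →lo
  mid=-2.65041 |R|=0.81497 →hi
  mid=-2.74230 |R|=0.93709 →hi
  mid=-2.78824 |R|=1.00445 →lo
  mid=-2.76527 |R|=0.97022 →hi
  ...
  [-2.78537,-2.78519] ⇒ x*=-2.7853
So |R|<1 on (-2.7853, 0).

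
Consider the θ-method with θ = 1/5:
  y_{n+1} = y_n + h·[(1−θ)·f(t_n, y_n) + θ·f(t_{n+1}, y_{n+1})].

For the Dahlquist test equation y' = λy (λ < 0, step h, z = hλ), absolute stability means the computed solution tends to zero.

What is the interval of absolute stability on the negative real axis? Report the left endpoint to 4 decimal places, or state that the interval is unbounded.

z∈(-3.3333,0).

Set f=λy, z=hλ:
  y_{n+1} = y_n + z·[4/5·y_n + 1/5·y_{n+1}] ⇒ (1 − 1/5z)y_{n+1} = (1 + 4/5z)y_n
  so R(z) = (1 + 4/5z)/(1 − 1/5z).

Need |R(x)|<1, x<0.
x=-1.29: |R|=0.0254
R=−1: 1+4/5x = −1+1/5x ⇒ -3/5x=2 ⇒ x=2/(-3/5)=-3.3333
Confirm numerically:
  x=-3.160: |R|=0.93627 <1
  x=-2.058: |R|=0.45792 <1
  x=-1.483: |R|=0.14376 <1
  x=-3.502: |R|=1.05952 >1
  x=-3.499: |R|=1.05848 >1
So |R|<1 on (-3.3333, 0).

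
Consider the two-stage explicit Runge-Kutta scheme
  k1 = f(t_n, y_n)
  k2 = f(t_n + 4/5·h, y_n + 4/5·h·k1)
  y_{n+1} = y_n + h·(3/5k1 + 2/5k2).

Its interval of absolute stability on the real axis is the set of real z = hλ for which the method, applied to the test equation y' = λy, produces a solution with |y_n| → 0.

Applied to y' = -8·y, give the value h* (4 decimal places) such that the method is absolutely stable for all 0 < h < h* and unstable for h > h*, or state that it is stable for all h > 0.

(-3.1250,0); λ=-8 ⇒ h* = (25/8)/8 = 0.3906.

On y'=λy, z=hλ:
  k1=λy_n ⇒ h·k1=z·y_n;  k2=λ(1+4/5z)y_n ⇒ h·k2=z(1+4/5z)y_n
  y_{n+1}/y_n = 1 + 3/5z + 2/5z(1+4/5z) = 1 + z + 8/25z²
  Hence R(z) = 1 + z + 8/25z².

Find x<0 with |R(x)|<1.
x=-0.62: |R|=0.5030
R=1: x+8/25x²=0 ⇒ x=−25/8=-3.1250; min R=1−1/(4·8/25)=0.2188>−1
Confirm numerically:
  x=-3.073: |R|=0.94887 <1
  x=-2.857: |R|=0.75498 <1
  x=-1.303: |R|=0.24030 <1
  x=-3.536: |R|=1.46505 >1
  x=-3.365: |R|=1.25843 >1
  x=-3.197: |R|=1.07366 >1
Interval (-3.1250, 0).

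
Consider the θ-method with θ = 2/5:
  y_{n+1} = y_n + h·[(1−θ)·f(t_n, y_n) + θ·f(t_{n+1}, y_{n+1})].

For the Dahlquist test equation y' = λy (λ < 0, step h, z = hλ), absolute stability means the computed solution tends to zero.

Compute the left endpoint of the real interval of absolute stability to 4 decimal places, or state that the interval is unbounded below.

left endpoint -10.0000.

With y'=λy (z=hλ):
  y_{n+1} = y_n + z·[3/5·y_n + 2/5·y_{n+1}] ⇒ (1 − 2/5z)y_{n+1} = (1 + 3/5z)y_n
  R(z) = (1 + 3/5z)/(1 − 2/5z).

Boundary: |R(x)|=1, x<0.
x=-1.1: |R|=0.2361
R=−1: 1+3/5x = −1+2/5x ⇒ -1/5x=2 ⇒ x=2/(-1/5)=-10.0000
Confirm numerically:
  x=-9.127: |R|=0.96246 <1
  x=-7.546: |R|=0.87786 <1
  x=-6.727: |R|=0.82264 <1
  x=-6.074: |R|=0.77105 <1
  x=-10.271: |R|=1.01061 >1
  x=-10.258: |R|=1.01011 >1
  x=-10.111: |R|=1.00440 >1
Interval (-10.0000, 0).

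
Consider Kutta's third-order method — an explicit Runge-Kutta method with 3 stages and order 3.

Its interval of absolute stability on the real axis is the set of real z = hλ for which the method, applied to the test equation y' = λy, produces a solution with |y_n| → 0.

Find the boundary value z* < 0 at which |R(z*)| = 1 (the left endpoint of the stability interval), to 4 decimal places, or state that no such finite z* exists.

With y'=λy (z=hλ):
  order 3, 3-stage ⇒ R(z)=1+z+z^2/2+z^3/6
  (e.g. R(-0.35)=0.70410, |R|=0.70410)

Boundary: |R(x)|=1, x<0.
x=-0.35: |R|=0.7041
|R(-2.44)|=0.8843 |R(-2.43)|=0.8690 |R(-2.05)|=0.3846
Bisect:
  x_lo=-2.8634 |R|=1.6768  x_hi=-0.2746 |R|=0.7596
  mid=-1.56904 |R|=0.01810 →hi
  mid=-2.21624 |R|=0.57463 →hi
  mid=-2.53983 |R|=1.04510 →lo
  mid=-2.37804 |R|=0.79183 →hi
  mid=-2.45894 |R|=0.91369 →hi
  mid=-2.49938 |R|=0.97817 →hi
  mid=-2.51961 |R|=1.01132 →lo
  mid=-2.50950 |R|=0.99467 →hi
  mid=-2.51455 |R|=1.00298 →lo
  mid=-2.51203 |R|=0.99882 →hi
  ...
  [-2.51282,-2.51266] ⇒ x*=-2.5127
Interval (-2.5127, 0).

z* = -2.5127.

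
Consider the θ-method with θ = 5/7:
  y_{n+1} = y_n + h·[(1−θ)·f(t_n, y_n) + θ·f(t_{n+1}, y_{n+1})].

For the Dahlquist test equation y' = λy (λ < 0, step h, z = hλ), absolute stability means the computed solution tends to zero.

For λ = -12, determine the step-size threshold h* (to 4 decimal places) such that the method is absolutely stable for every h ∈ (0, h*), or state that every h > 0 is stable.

Set f=λy, z=hλ:
  y_{n+1} = y_n + z·[2/7·y_n + 5/7·y_{n+1}] ⇒ (1 − 5/7z)y_{n+1} = (1 + 2/7z)y_n
  ⇒ R(z) = (1 + 2/7z)/(1 − 5/7z).

Need |R(x)|<1, x<0.
x=-1.58: |R|=0.2577
x=-2: |R|=0.1765
x=-10: |R|=0.2281
x=-100: |R|=0.3807
θ=5/7≥1/2 ⇒ |1+2/7x|<|1−5/7x| ∀x<0 ⇒ interval (−∞,0).

unbounded; (−∞, 0). Any h>0 works for λ=-12.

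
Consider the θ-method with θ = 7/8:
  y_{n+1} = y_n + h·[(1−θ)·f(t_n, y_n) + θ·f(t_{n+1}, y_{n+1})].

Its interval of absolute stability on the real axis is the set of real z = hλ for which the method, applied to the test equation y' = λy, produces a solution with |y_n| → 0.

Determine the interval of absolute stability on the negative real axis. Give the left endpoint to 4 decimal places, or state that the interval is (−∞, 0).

Test eqn y'=λy, z=hλ:
  y_{n+1} = y_n + z·[1/8·y_n + 7/8·y_{n+1}] ⇒ (1 − 7/8z)y_{n+1} = (1 + 1/8z)y_n
  ⇒ R(z) = (1 + 1/8z)/(1 − 7/8z).

Find x<0 with |R(x)|<1.
x=-1.76: |R|=0.3071
x=-2: |R|=0.2727
x=-10: |R|=0.0256
x=-100: |R|=0.1299
θ=7/8≥1/2 ⇒ |1+1/8x|<|1−7/8x| ∀x<0 ⇒ interval (−∞,0).

interval (−∞, 0).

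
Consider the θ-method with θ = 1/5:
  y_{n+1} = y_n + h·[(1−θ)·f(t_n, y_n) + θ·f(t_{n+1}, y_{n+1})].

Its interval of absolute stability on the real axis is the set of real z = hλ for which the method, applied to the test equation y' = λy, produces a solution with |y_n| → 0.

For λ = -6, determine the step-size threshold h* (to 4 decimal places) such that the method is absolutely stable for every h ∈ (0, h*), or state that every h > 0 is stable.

(-3.3333,0); λ=-6 ⇒ h* = (10/3)/6 = 0.5556.

Test eqn y'=λy, z=hλ:
  y_{n+1} = y_n + z·[4/5·y_n + 1/5·y_{n+1}] ⇒ (1 − 1/5z)y_{n+1} = (1 + 4/5z)y_n
  so R(z) = (1 + 4/5z)/(1 − 1/5z).

Find x<0 with |R(x)|<1.
x=-0.51: |R|=0.5372
R=−1: 1+4/5x = −1+1/5x ⇒ -3/5x=2 ⇒ x=2/(-3/5)=-3.3333
Confirm numerically:
  x=-2.097: |R|=0.47738 <1
  x=-1.837: |R|=0.34343 <1
  x=-1.461: |R|=0.13063 <1
  x=-3.929: |R|=1.20013 >1
  x=-3.530: |R|=1.06917 >1
So |R|<1 on (-3.3333, 0).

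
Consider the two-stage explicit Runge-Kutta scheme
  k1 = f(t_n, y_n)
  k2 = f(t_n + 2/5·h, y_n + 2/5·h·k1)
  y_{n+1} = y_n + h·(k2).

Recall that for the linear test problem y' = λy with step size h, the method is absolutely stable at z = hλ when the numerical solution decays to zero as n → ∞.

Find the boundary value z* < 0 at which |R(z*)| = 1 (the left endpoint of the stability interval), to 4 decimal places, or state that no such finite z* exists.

Test eqn y'=λy, z=hλ:
  k1=λy_n ⇒ h·k1=z·y_n;  k2=λ(1+2/5z)y_n ⇒ h·k2=z(1+2/5z)y_n
  y_{n+1}/y_n = 1 + z(1+2/5z) = 1 + z + 2/5z²
  ⇒ R(z) = 1 + z + 2/5z².

Find x<0 with |R(x)|<1.
x=-1.24: |R|=0.3750
R=1: x+2/5x²=0 ⇒ x=−5/2=-2.5000; min R=1−1/(4·2/5)=0.3750>−1
Confirm numerically:
  x=-2.222: |R|=0.75291 <1
  x=-1.275: |R|=0.37525 <1
  x=-1.188: |R|=0.37654 <1
  x=-1.113: |R|=0.38251 <1
  x=-3.034: |R|=1.64806 >1
  x=-2.734: |R|=1.25590 >1
Stable set (-2.5000, 0).

z* = -2.5000.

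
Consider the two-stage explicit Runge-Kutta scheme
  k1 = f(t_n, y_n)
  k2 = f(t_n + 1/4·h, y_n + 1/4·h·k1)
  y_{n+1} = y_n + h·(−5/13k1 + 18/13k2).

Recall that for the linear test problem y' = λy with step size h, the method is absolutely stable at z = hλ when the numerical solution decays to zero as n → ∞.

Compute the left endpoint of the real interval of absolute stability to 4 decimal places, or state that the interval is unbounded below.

left endpoint -2.8889.

Test eqn y'=λy, z=hλ:
  k1=λy_n ⇒ h·k1=z·y_n;  k2=λ(1+1/4z)y_n ⇒ h·k2=z(1+1/4z)y_n
  y_{n+1}/y_n = 1 − 5/13z + 18/13z(1+1/4z) = 1 + z + 9/26z²
  Hence R(z) = 1 + z + 9/26z².

Boundary: |R(x)|=1, x<0.
x=-1.31: |R|=0.2840
R=1: x+9/26x²=0 ⇒ x=−26/9=-2.8889; min R=1−1/(4·9/26)=0.2778>−1
Confirm numerically:
  x=-2.350: |R|=0.56163 <1
  x=-2.345: |R|=0.55851 <1
  x=-2.086: |R|=0.42025 <1
  x=-1.461: |R|=0.27787 <1
  x=-3.388: |R|=1.58534 >1
  x=-3.104: |R|=1.23113 >1
  x=-2.927: |R|=1.03861 >1
So |R|<1 on (-2.8889, 0).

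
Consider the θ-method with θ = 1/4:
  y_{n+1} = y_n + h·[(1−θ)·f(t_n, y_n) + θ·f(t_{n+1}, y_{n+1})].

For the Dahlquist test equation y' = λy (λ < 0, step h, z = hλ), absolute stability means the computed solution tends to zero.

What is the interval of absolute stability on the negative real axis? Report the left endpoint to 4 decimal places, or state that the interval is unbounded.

On y'=λy, z=hλ:
  y_{n+1} = y_n + z·[3/4·y_n + 1/4·y_{n+1}] ⇒ (1 − 1/4z)y_{n+1} = (1 + 3/4z)y_n
  R(z) = (1 + 3/4z)/(1 − 1/4z).

Solve |R(x)|<1 on ℝ⁻.
x=-1.69: |R|=0.1880
R=−1: 1+3/4x = −1+1/4x ⇒ -1/2x=2 ⇒ x=2/(-1/2)=-4.0000
Confirm numerically:
  x=-2.801: |R|=0.64740 <1
  x=-2.344: |R|=0.47793 <1
  x=-2.079: |R|=0.36799 <1
  x=-1.623: |R|=0.15454 <1
  x=-4.450: |R|=1.10651 >1
  x=-4.353: |R|=1.08452 >1
Stable set (-4.0000, 0).

(-4.0000, 0).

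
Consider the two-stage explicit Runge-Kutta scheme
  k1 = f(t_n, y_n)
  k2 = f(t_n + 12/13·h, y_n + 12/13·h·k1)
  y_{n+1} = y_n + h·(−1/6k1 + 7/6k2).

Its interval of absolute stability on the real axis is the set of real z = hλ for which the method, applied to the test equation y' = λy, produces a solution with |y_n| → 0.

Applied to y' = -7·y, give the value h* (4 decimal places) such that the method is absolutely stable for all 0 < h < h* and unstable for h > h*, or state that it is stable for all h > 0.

(-0.9286,0); λ=-7 ⇒ h* = (13/14)/7 = 0.1327.

Set f=λy, z=hλ:
  k1=λy_n ⇒ h·k1=z·y_n;  k2=λ(1+12/13z)y_n ⇒ h·k2=z(1+12/13z)y_n
  y_{n+1}/y_n = 1 − 1/6z + 7/6z(1+12/13z) = 1 + z + 14/13z²
  ⇒ R(z) = 1 + z + 14/13z².

Find x<0 with |R(x)|<1.
x=-0.48: |R|=0.7681
R=1: x+14/13x²=0 ⇒ x=−13/14=-0.9286; min R=1−1/(4·14/13)=0.7679>−1
Confirm numerically:
  x=-0.771: |R|=0.86917 <1
  x=-0.729: |R|=0.84332 <1
  x=-0.390: |R|=0.77380 <1
  x=-1.241: |R|=1.41755 >1
  x=-1.061: |R|=1.15131 >1
Interval (-0.9286, 0).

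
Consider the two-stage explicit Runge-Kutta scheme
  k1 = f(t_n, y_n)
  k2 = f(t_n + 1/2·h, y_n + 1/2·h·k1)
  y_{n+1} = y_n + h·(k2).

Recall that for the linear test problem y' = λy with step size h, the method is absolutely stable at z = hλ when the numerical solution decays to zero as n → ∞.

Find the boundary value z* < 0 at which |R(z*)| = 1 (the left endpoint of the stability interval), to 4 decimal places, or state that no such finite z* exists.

On y'=λy, z=hλ:
  k1=λy_n ⇒ h·k1=z·y_n;  k2=λ(1+1/2z)y_n ⇒ h·k2=z(1+1/2z)y_n
  y_{n+1}/y_n = 1 + z(1+1/2z) = 1 + z + 1/2z²
  Hence R(z) = 1 + z + 1/2z².

Solve |R(x)|<1 on ℝ⁻.
x=-1.78: |R|=0.8042
R=1: x+1/2x²=0 ⇒ x=−2=-2.0000; min R=1−1/(4·1/2)=0.5000>−1
Confirm numerically:
  x=-1.806: |R|=0.82482 <1
  x=-1.715: |R|=0.75561 <1
  x=-1.074: |R|=0.50274 <1
  x=-1.036: |R|=0.50065 <1
  x=-2.590: |R|=1.76405 >1
  x=-2.359: |R|=1.42344 >1
So |R|<1 on (-2.0000, 0).

left endpoint -2.0000.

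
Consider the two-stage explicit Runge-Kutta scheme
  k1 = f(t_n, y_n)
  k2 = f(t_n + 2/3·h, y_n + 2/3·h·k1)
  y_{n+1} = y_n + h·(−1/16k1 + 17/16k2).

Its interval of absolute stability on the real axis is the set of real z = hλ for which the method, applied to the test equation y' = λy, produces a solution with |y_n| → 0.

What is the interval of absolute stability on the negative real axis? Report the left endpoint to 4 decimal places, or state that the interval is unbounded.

With y'=λy (z=hλ):
  k1=λy_n ⇒ h·k1=z·y_n;  k2=λ(1+2/3z)y_n ⇒ h·k2=z(1+2/3z)y_n
  y_{n+1}/y_n = 1 − 1/16z + 17/16z(1+2/3z) = 1 + z + 17/24z²
  Hence R(z) = 1 + z + 17/24z².

Boundary: |R(x)|=1, x<0.
x=-0.6: |R|=0.6550
R=1: x+17/24x²=0 ⇒ x=−24/17=-1.4118; min R=1−1/(4·17/24)=0.6471>−1
Confirm numerically:
  x=-1.230: |R|=0.84164 <1
  x=-1.202: |R|=0.82140 <1
  x=-0.760: |R|=0.64913 <1
  x=-1.910: |R|=1.67407 >1
  x=-1.898: |R|=1.65370 >1
  x=-1.599: |R|=1.21207 >1
Stable set (-1.4118, 0).

(-1.4118, 0).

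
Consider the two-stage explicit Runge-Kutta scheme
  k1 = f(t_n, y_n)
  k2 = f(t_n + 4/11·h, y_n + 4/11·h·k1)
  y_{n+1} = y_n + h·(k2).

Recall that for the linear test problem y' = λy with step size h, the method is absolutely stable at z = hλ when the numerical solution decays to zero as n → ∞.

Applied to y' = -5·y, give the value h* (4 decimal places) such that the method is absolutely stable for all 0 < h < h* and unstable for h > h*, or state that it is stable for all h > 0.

(-2.7500,0); λ=-5 ⇒ h* = (11/4)/5 = 0.5500.

On y'=λy, z=hλ:
  k1=λy_n ⇒ h·k1=z·y_n;  k2=λ(1+4/11z)y_n ⇒ h·k2=z(1+4/11z)y_n
  y_{n+1}/y_n = 1 + z(1+4/11z) = 1 + z + 4/11z²
  ⇒ R(z) = 1 + z + 4/11z².

Need |R(x)|<1, x<0.
x=-1.67: |R|=0.3441
R=1: x+4/11x²=0 ⇒ x=−11/4=-2.7500; min R=1−1/(4·4/11)=0.3125>−1
Confirm numerically:
  x=-2.547: |R|=0.81199 <1
  x=-2.286: |R|=0.61429 <1
  x=-1.884: |R|=0.40671 <1
  x=-1.576: |R|=0.32719 <1
  x=-3.060: |R|=1.34495 >1
  x=-2.922: |R|=1.18276 >1
  x=-2.898: |R|=1.15597 >1
Interval (-2.7500, 0).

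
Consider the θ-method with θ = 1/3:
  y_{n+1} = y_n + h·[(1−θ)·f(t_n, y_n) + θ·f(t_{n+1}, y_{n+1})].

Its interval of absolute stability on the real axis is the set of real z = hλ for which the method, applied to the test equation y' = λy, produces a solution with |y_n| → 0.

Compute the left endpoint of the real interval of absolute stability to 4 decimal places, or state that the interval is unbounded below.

Set f=λy, z=hλ:
  y_{n+1} = y_n + z·[2/3·y_n + 1/3·y_{n+1}] ⇒ (1 − 1/3z)y_{n+1} = (1 + 2/3z)y_n
  Hence R(z) = (1 + 2/3z)/(1 − 1/3z).

Boundary: |R(x)|=1, x<0.
x=-0.83: |R|=0.3499
R=−1: 1+2/3x = −1+1/3x ⇒ -1/3x=2 ⇒ x=2/(-1/3)=-6.0000
Confirm numerically:
  x=-5.619: |R|=0.95580 <1
  x=-4.031: |R|=0.71995 <1
  x=-3.200: |R|=0.54839 <1
  x=-3.069: |R|=0.51705 <1
  x=-6.183: |R|=1.01993 >1
  x=-6.049: |R|=1.00541 >1
Interval (-6.0000, 0).

left endpoint -6.0000.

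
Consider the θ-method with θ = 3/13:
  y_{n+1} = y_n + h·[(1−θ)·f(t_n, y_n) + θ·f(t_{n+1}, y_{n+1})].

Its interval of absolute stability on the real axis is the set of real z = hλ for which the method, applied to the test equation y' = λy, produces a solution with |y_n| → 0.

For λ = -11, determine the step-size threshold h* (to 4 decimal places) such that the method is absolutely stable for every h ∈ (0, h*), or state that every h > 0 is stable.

Test eqn y'=λy, z=hλ:
  y_{n+1} = y_n + z·[10/13·y_n + 3/13·y_{n+1}] ⇒ (1 − 3/13z)y_{n+1} = (1 + 10/13z)y_n
  so R(z) = (1 + 10/13z)/(1 − 3/13z).

Solve |R(x)|<1 on ℝ⁻.
x=-0.77: |R|=0.3462
R=−1: 1+10/13x = −1+3/13x ⇒ -7/13x=2 ⇒ x=2/(-7/13)=-3.7143
Confirm numerically:
  x=-3.606: |R|=0.96818 <1
  x=-2.730: |R|=0.67485 <1
  x=-2.157: |R|=0.44014 <1
  x=-1.867: |R|=0.30482 <1
  x=-4.298: |R|=1.15780 >1
  x=-3.960: |R|=1.06913 >1
  x=-3.847: |R|=1.03786 >1
Interval (-3.7143, 0).

(-3.7143,0); λ=-11 ⇒ h* = (26/7)/11 = 0.3377.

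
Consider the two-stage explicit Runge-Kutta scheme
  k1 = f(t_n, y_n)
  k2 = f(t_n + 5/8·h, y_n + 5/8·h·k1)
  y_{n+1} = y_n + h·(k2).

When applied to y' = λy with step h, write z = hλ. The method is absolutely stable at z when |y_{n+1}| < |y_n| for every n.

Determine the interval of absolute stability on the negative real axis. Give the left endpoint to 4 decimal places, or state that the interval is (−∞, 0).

(-1.6000, 0).

Test eqn y'=λy, z=hλ:
  k1=λy_n ⇒ h·k1=z·y_n;  k2=λ(1+5/8z)y_n ⇒ h·k2=z(1+5/8z)y_n
  y_{n+1}/y_n = 1 + z(1+5/8z) = 1 + z + 5/8z²
  ⇒ R(z) = 1 + z + 5/8z².

Need |R(x)|<1, x<0.
x=-1.05: |R|=0.6391
R=1: x+5/8x²=0 ⇒ x=−8/5=-1.6000; min R=1−1/(4·5/8)=0.6000>−1
Confirm numerically:
  x=-0.772: |R|=0.60049 <1
  x=-0.700: |R|=0.60625 <1
  x=-0.673: |R|=0.61008 <1
  x=-1.915: |R|=1.37702 >1
  x=-1.898: |R|=1.35350 >1
Interval (-1.6000, 0).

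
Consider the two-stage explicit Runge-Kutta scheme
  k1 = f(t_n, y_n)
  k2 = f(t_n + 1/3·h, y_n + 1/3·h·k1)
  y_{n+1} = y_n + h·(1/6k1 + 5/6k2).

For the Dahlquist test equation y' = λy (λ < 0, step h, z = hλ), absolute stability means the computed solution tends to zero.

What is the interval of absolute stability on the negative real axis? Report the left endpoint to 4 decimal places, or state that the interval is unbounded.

z∈(-3.6000,0).

Test eqn y'=λy, z=hλ:
  k1=λy_n ⇒ h·k1=z·y_n;  k2=λ(1+1/3z)y_n ⇒ h·k2=z(1+1/3z)y_n
  y_{n+1}/y_n = 1 + 1/6z + 5/6z(1+1/3z) = 1 + z + 5/18z²
  Hence R(z) = 1 + z + 5/18z².

Find x<0 with |R(x)|<1.
x=-0.68: |R|=0.4484
R=1: x+5/18x²=0 ⇒ x=−18/5=-3.6000; min R=1−1/(4·5/18)=0.1000>−1
Confirm numerically:
  x=-3.109: |R|=0.57597 <1
  x=-2.629: |R|=0.29090 <1
  x=-2.326: |R|=0.17685 <1
  x=-1.624: |R|=0.10860 <1
  x=-4.062: |R|=1.52129 >1
  x=-3.835: |R|=1.25034 >1
  x=-3.649: |R|=1.04967 >1
Stable set (-3.6000, 0).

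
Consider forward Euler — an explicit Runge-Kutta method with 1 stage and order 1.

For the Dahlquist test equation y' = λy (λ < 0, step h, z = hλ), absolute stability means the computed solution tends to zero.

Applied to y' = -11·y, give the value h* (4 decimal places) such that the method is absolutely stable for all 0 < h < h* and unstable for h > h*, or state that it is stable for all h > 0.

(-2.0000,0); λ=-11 ⇒ h* = 0.1818.

Set f=λy, z=hλ:
  order 1, 1-stage ⇒ R(z)=1+z
  (e.g. R(-1.55)=-0.55000, |R|=0.55000)

Solve |R(x)|<1 on ℝ⁻.
x=-1.55: |R|=0.5500
|R(-1.67)|=0.6700 |R(-1.46)|=0.4600 |R(-1.1)|=0.1000
Bisect:
  x_lo=-2.4537 |R|=1.4537  x_hi=-0.2416 |R|=0.7584
  mid=-1.34767 |R|=0.34767 →hi
  mid=-1.90071 |R|=0.90071 →hi
  mid=-2.17723 |R|=1.17723 →lo
  mid=-2.03897 |R|=1.03897 →lo
  mid=-1.96984 |R|=0.96984 →hi
  mid=-2.00441 |R|=1.00441 →lo
  mid=-1.98712 |R|=0.98712 →hi
  mid=-1.99576 |R|=0.99576 →hi
  mid=-2.00008 |R|=1.00008 →lo
  ...
  [-2.00008,-1.99995] ⇒ x*=-2.0000
Stable set (-2.0000, 0).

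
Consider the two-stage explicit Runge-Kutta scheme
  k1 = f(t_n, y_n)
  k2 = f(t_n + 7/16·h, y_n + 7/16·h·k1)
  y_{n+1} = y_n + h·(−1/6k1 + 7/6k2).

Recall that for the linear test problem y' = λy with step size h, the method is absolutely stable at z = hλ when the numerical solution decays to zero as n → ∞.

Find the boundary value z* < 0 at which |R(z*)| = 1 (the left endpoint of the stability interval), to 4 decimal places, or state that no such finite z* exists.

Set f=λy, z=hλ:
  k1=λy_n ⇒ h·k1=z·y_n;  k2=λ(1+7/16z)y_n ⇒ h·k2=z(1+7/16z)y_n
  y_{n+1}/y_n = 1 − 1/6z + 7/6z(1+7/16z) = 1 + z + 49/96z²
  R(z) = 1 + z + 49/96z².

Find x<0 with |R(x)|<1.
x=-1.21: |R|=0.5373
R=1: x+49/96x²=0 ⇒ x=−96/49=-1.9592; min R=1−1/(4·49/96)=0.5102>−1
Confirm numerically:
  x=-1.937: |R|=0.97807 <1
  x=-1.745: |R|=0.80923 <1
  x=-1.023: |R|=0.51117 <1
  x=-2.495: |R|=1.68236 >1
  x=-2.399: |R|=1.53855 >1
  x=-2.062: |R|=1.10821 >1
Stable set (-1.9592, 0).

left endpoint -1.9592.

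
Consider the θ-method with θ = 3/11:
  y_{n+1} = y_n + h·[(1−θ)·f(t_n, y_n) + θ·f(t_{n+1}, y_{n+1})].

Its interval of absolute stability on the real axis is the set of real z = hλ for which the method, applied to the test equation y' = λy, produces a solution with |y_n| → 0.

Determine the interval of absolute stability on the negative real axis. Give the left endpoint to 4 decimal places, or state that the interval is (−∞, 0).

z∈(-4.4000,0).

Test eqn y'=λy, z=hλ:
  y_{n+1} = y_n + z·[8/11·y_n + 3/11·y_{n+1}] ⇒ (1 − 3/11z)y_{n+1} = (1 + 8/11z)y_n
  R(z) = (1 + 8/11z)/(1 − 3/11z).

Find x<0 with |R(x)|<1.
x=-1.36: |R|=0.0080
R=−1: 1+8/11x = −1+3/11x ⇒ -5/11x=2 ⇒ x=2/(-5/11)=-4.4000
Confirm numerically:
  x=-4.265: |R|=0.97163 <1
  x=-3.405: |R|=0.76550 <1
  x=-2.678: |R|=0.54765 <1
  x=-4.996: |R|=1.11467 >1
  x=-4.699: |R|=1.05957 >1
Stable set (-4.4000, 0).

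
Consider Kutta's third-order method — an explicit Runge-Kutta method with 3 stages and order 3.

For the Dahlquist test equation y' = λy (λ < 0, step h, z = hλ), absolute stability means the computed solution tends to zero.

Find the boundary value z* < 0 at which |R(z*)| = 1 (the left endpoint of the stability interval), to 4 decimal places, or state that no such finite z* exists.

Test eqn y'=λy, z=hλ:
  order 3, 3-stage ⇒ R(z)=1+z+z^2/2+z^3/6
  (e.g. R(-1.56)=0.02406, |R|=0.02406)

Boundary: |R(x)|=1, x<0.
x=-1.56: |R|=0.0241
|R(-2.39)|=0.8093 |R(-2.25)|=0.6172 |R(-1.23)|=0.2163
Bisect:
  x_lo=-3.3166 |R|=2.8969  x_hi=-0.2008 |R|=0.8181
  mid=-1.75866 |R|=0.11877 →hi
  mid=-2.53761 |R|=1.04135 →lo
  mid=-2.14813 |R|=0.49298 →hi
  mid=-2.34287 |R|=0.74170 →hi
  mid=-2.44024 |R|=0.88470 →hi
  mid=-2.48892 |R|=0.96126 →hi
  mid=-2.51327 |R|=1.00086 →lo
  mid=-2.50109 |R|=0.98095 →hi
  mid=-2.50718 |R|=0.99087 →hi
  mid=-2.51022 |R|=0.99586 →hi
  ...
  [-2.51289,-2.51270] ⇒ x*=-2.5127
Interval (-2.5127, 0).

z* = -2.5127.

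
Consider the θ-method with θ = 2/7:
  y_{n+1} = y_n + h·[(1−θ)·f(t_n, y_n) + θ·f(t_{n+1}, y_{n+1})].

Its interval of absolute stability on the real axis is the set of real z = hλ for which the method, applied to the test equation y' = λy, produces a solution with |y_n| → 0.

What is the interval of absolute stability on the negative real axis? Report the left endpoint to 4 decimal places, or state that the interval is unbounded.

Set f=λy, z=hλ:
  y_{n+1} = y_n + z·[5/7·y_n + 2/7·y_{n+1}] ⇒ (1 − 2/7z)y_{n+1} = (1 + 5/7z)y_n
  so R(z) = (1 + 5/7z)/(1 − 2/7z).

Solve |R(x)|<1 on ℝ⁻.
x=-0.85: |R|=0.3161
R=−1: 1+5/7x = −1+2/7x ⇒ -3/7x=2 ⇒ x=2/(-3/7)=-4.6667
Confirm numerically:
  x=-3.972: |R|=0.86055 <1
  x=-3.327: |R|=0.70565 <1
  x=-2.699: |R|=0.52387 <1
  x=-5.179: |R|=1.08855 >1
  x=-5.134: |R|=1.08119 >1
  x=-5.030: |R|=1.06389 >1
Stable set (-4.6667, 0).

(-4.6667, 0).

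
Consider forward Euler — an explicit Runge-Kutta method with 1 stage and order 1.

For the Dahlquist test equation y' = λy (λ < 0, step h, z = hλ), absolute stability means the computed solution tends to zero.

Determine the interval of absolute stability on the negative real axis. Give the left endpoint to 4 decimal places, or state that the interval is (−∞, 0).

Test eqn y'=λy, z=hλ:
  order 1, 1-stage ⇒ R(z)=1+z
  (e.g. R(-0.54)=0.46000, |R|=0.46000)

Solve |R(x)|<1 on ℝ⁻.
x=-0.54: |R|=0.4600
|R(-2.28)|=1.2800 |R(-1.42)|=0.4200 |R(-0.83)|=0.1700
Bisect:
  x_lo=-2.8516 |R|=1.8516  x_hi=-0.2961 |R|=0.7039
  mid=-1.57384 |R|=0.57384 →hi
  mid=-2.21271 |R|=1.21271 →lo
  mid=-1.89328 |R|=0.89328 →hi
  mid=-2.05299 |R|=1.05299 →lo
  mid=-1.97313 |R|=0.97313 →hi
  mid=-2.01306 |R|=1.01306 →lo
  mid=-1.99310 |R|=0.99310 →hi
  mid=-2.00308 |R|=1.00308 →lo
  ...
  [-2.00012,-1.99996] ⇒ x*=-2.0000
So |R|<1 on (-2.0000, 0).

(-2.0000, 0).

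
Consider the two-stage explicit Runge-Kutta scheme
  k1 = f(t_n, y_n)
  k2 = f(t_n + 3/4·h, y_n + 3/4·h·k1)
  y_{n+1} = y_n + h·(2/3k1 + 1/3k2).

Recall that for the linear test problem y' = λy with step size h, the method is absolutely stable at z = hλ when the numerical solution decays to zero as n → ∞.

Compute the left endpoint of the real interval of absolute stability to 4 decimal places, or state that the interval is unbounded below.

z* = -4.0000.

Set f=λy, z=hλ:
  k1=λy_n ⇒ h·k1=z·y_n;  k2=λ(1+3/4z)y_n ⇒ h·k2=z(1+3/4z)y_n
  y_{n+1}/y_n = 1 + 2/3z + 1/3z(1+3/4z) = 1 + z + 1/4z²
  Hence R(z) = 1 + z + 1/4z².

Need |R(x)|<1, x<0.
x=-1.44: |R|=0.0784
R=1: x+1/4x²=0 ⇒ x=−4=-4.0000; min R=1−1/(4·1/4)=0.0000>−1
Confirm numerically:
  x=-3.168: |R|=0.34106 <1
  x=-2.771: |R|=0.14861 <1
  x=-2.078: |R|=0.00152 <1
  x=-4.501: |R|=1.56375 >1
  x=-4.480: |R|=1.53760 >1
  x=-4.418: |R|=1.46168 >1
Stable set (-4.0000, 0).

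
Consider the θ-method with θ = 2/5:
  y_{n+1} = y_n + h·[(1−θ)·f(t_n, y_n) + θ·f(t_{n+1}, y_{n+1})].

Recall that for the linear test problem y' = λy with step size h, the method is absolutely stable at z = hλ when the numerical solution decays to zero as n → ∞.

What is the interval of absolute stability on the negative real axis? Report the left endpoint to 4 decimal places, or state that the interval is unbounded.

z∈(-10.0000,0).

On y'=λy, z=hλ:
  y_{n+1} = y_n + z·[3/5·y_n + 2/5·y_{n+1}] ⇒ (1 − 2/5z)y_{n+1} = (1 + 3/5z)y_n
  R(z) = (1 + 3/5z)/(1 − 2/5z).

Boundary: |R(x)|=1, x<0.
x=-0.56: |R|=0.5425
R=−1: 1+3/5x = −1+2/5x ⇒ -1/5x=2 ⇒ x=2/(-1/5)=-10.0000
Confirm numerically:
  x=-9.951: |R|=0.99803 <1
  x=-8.407: |R|=0.92697 <1
  x=-7.178: |R|=0.85421 <1
  x=-10.539: |R|=1.02067 >1
  x=-10.071: |R|=1.00282 >1
Interval (-10.0000, 0).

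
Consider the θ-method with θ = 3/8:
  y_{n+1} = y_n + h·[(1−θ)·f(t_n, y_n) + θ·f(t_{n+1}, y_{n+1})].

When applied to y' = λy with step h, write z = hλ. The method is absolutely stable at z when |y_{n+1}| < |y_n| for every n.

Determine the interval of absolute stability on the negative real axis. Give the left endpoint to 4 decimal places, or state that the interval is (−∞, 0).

(-8.0000, 0).

With y'=λy (z=hλ):
  y_{n+1} = y_n + z·[5/8·y_n + 3/8·y_{n+1}] ⇒ (1 − 3/8z)y_{n+1} = (1 + 5/8z)y_n
  Hence R(z) = (1 + 5/8z)/(1 − 3/8z).

Solve |R(x)|<1 on ℝ⁻.
x=-1.62: |R|=0.0078
R=−1: 1+5/8x = −1+3/8x ⇒ -1/4x=2 ⇒ x=2/(-1/4)=-8.0000
Confirm numerically:
  x=-7.732: |R|=0.98282 <1
  x=-7.013: |R|=0.93202 <1
  x=-5.679: |R|=0.81459 <1
  x=-8.558: |R|=1.03314 >1
  x=-8.384: |R|=1.02317 >1
  x=-8.187: |R|=1.01149 >1
Stable set (-8.0000, 0).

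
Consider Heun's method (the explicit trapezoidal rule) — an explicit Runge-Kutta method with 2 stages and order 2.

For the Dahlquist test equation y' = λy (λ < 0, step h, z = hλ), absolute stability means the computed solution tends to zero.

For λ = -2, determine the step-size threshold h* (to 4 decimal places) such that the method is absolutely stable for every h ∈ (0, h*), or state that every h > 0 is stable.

Test eqn y'=λy, z=hλ:
  order 2, 2-stage ⇒ R(z)=1+z+z^2/2
  (e.g. R(-1.64)=0.70480, |R|=0.70480)

Solve |R(x)|<1 on ℝ⁻.
x=-1.64: |R|=0.7048
|R(-2.22)|=1.2442 |R(-1.12)|=0.5072 |R(-0.97)|=0.5005
Bisect:
  x_lo=-2.3789 |R|=1.4507  x_hi=-0.0604 |R|=0.9414
  mid=-1.21969 |R|=0.52413 →hi
  mid=-1.79932 |R|=0.81945 →hi
  mid=-2.08913 |R|=1.09310 →lo
  mid=-1.94422 |R|=0.94578 →hi
  mid=-2.01668 |R|=1.01682 →lo
  mid=-1.98045 |R|=0.98064 →hi
  mid=-1.99856 |R|=0.99857 →hi
  mid=-2.00762 |R|=1.00765 →lo
  mid=-2.00309 |R|=1.00310 →lo
  ...
  [-2.00012,-1.99998] ⇒ x*=-2.0000
So |R|<1 on (-2.0000, 0).

(-2.0000,0); λ=-2 ⇒ h* = 1.0000.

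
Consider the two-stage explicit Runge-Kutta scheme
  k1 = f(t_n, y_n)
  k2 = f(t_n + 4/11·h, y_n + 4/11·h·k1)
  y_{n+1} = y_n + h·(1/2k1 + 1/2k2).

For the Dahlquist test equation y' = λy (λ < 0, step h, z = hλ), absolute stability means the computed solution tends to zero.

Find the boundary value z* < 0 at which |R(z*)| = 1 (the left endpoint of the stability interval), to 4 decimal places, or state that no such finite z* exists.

left endpoint -5.5000.

With y'=λy (z=hλ):
  k1=λy_n ⇒ h·k1=z·y_n;  k2=λ(1+4/11z)y_n ⇒ h·k2=z(1+4/11z)y_n
  y_{n+1}/y_n = 1 + 1/2z + 1/2z(1+4/11z) = 1 + z + 2/11z²
  Hence R(z) = 1 + z + 2/11z².

Find x<0 with |R(x)|<1.
x=-1.38: |R|=0.0337
R=1: x+2/11x²=0 ⇒ x=−11/2=-5.5000; min R=1−1/(4·2/11)=-0.3750>−1
Confirm numerically:
  x=-3.665: |R|=0.22278 <1
  x=-3.655: |R|=0.22609 <1
  x=-3.402: |R|=0.29771 <1
  x=-2.677: |R|=0.37403 <1
  x=-6.056: |R|=1.61221 >1
  x=-5.843: |R|=1.36439 >1
  x=-5.674: |R|=1.17950 >1
Interval (-5.5000, 0).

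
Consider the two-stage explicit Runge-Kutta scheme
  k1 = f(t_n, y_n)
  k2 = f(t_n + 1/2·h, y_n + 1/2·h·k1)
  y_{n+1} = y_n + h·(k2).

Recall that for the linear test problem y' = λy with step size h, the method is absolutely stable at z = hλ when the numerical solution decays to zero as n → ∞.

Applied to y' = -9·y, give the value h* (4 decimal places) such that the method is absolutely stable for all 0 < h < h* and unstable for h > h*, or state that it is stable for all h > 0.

With y'=λy (z=hλ):
  k1=λy_n ⇒ h·k1=z·y_n;  k2=λ(1+1/2z)y_n ⇒ h·k2=z(1+1/2z)y_n
  y_{n+1}/y_n = 1 + z(1+1/2z) = 1 + z + 1/2z²
  Hence R(z) = 1 + z + 1/2z².

Boundary: |R(x)|=1, x<0.
x=-0.57: |R|=0.5924
R=1: x+1/2x²=0 ⇒ x=−2=-2.0000; min R=1−1/(4·1/2)=0.5000>−1
Confirm numerically:
  x=-1.562: |R|=0.65792 <1
  x=-1.334: |R|=0.55578 <1
  x=-1.295: |R|=0.54351 <1
  x=-2.543: |R|=1.69042 >1
  x=-2.322: |R|=1.37384 >1
  x=-2.217: |R|=1.24054 >1
Stable set (-2.0000, 0).

(-2.0000,0); λ=-9 ⇒ h* = (2)/9 = 0.2222.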